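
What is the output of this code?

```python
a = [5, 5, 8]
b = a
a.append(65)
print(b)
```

Key concept: basic list aliasing.
Step by step:
`a = [5, 5, 8]` → a = [5, 5, 8]
`b = a` → b = [5, 5, 8] (same object as a)
`a.append(65)` → a = [5, 5, 8, 65] (same object as b); b = [5, 5, 8, 65] (same object as a)
`print(b)` → prints [5, 5, 8, 65]

Answer: [5, 5, 8, 65]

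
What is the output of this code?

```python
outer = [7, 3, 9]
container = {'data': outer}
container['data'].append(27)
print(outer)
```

Key concept: dict holds reference to list.
Step by step:
`outer = [7, 3, 9]` → outer = [7, 3, 9]
`container = {'data': outer}` → container = {'data': [7, 3, 9]}
`container['data'].append(27)` → outer = [7, 3, 9, 27]; container = {'data': [7, 3, 9, 27]}
`print(outer)` → prints [7, 3, 9, 27]

Answer: [7, 3, 9, 27]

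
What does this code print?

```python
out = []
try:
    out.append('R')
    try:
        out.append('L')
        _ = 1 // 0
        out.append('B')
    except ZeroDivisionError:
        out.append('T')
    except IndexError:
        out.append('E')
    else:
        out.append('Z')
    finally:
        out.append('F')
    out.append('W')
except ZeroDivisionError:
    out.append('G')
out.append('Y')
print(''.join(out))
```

Execution trace: 'R' (try body) → 'L' (inner try body) → 'T' (inner except ZeroDivisionError) → 'F' (inner finally) → 'W' (try body, no exception) → 'Y' (after the try/except). Output: RLTFWY

Answer: RLTFWY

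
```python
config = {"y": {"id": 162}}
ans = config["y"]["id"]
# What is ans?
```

Trace:
`config = {"y": {"id": 162}}` → config = {'y': {'id': 162}}
`ans = config["y"]["id"]` → ans = 162
So ans = 162

Answer: 162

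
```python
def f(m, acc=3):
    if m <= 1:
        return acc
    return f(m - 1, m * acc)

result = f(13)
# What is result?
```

Accumulator trace (n, acc): (13, 3) -> (12, 39) -> (11, 468) -> (10, 5148) -> (9, 51480) -> (8, 463320) -> (7, 3706560) -> (6, 25945920) -> (5, 155675520) -> (4, 778377600) -> (3, 3113510400) -> (2, 9340531200) -> (1, 18681062400) -> return 18681062400

Answer: 18681062400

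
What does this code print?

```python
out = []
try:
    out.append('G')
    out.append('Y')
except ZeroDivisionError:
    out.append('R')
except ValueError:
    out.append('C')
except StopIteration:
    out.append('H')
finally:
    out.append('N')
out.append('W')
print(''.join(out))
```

Execution trace: 'G' (try body) → 'Y' (try body, no exception) → 'N' (finally) → 'W' (after the try/except). Output: GYNW

Answer: GYNW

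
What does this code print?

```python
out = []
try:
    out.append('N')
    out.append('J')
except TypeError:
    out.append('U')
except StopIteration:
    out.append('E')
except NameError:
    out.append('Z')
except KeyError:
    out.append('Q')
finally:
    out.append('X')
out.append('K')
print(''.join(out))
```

Execution trace: 'N' (try body) → 'J' (try body, no exception) → 'X' (finally) → 'K' (after the try/except). Output: NJXK

Answer: NJXK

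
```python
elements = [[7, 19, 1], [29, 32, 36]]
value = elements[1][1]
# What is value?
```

Trace:
`elements = [[7, 19, 1], [29, 32, 36]]` → elements = [[7, 19, 1], [29, 32, 36]]
`value = elements[1][1]` → value = 32
So value = 32

Answer: 32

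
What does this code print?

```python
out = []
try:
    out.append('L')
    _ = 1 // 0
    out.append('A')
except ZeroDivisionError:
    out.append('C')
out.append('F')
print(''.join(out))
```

Execution trace: 'L' (try body) → 'C' (except ZeroDivisionError) → 'F' (after the try/except). Output: LCF

Answer: LCF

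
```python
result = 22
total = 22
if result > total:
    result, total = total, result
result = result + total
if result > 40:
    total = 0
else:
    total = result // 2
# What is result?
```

Trace:
`result = 22` → result = 22
`total = 22` → total = 22
`if result > total: ...` → result > total is False → no variable changes
`result = result + total` → result = 44
`if result > 40: ...` → result > 40 is True → total = 0
So result = 44

Answer: 44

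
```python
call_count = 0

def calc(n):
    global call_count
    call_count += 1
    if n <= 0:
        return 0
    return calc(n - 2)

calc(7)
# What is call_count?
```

Linear recursion stepping by 2: 5 calls from n=7 down to ≤0.

Answer: 5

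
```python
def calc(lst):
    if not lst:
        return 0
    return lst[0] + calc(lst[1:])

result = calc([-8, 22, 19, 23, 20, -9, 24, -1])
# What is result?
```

(-8) + 22 + 19 + 23 + 20 + (-9) + 24 + (-1) + 0 = 90

Answer: 90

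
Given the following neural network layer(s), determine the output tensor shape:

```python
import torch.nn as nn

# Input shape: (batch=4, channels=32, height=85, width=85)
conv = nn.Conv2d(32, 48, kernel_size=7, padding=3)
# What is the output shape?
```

Input: (4, 32, 85, 85) -> Output: (4, 48, 85, 85)

Answer: (4, 48, 85, 85)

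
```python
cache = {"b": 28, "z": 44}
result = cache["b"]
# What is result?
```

Trace:
`cache = {"b": 28, "z": 44}` → cache = {'b': 28, 'z': 44}
`result = cache["b"]` → result = 28
So result = 28

Answer: 28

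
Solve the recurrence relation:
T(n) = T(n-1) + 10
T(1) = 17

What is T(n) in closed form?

Unrolling: T(n) = T(1) + 10·(n-1) = 17 + 10(n-1) = 10n + 7.

Answer: T(n) = 10n + 7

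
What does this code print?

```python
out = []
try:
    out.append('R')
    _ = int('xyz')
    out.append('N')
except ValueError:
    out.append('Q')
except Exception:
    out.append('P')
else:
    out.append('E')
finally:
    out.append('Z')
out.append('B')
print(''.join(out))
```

Execution trace: 'R' (try body) → 'Q' (except ValueError) → 'Z' (finally) → 'B' (after the try/except). Output: RQZB

Answer: RQZB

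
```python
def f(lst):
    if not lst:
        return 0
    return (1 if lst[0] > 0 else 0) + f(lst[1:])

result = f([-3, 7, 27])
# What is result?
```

Count of positive elements in [-3, 7, 27] = 2

Answer: 2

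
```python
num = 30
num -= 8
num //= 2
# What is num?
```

Trace:
`num = 30` → num = 30
`num -= 8` → num = 22
`num //= 2` → num = 11
So num = 11

Answer: 11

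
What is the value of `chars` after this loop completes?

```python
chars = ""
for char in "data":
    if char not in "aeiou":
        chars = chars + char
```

Remove vowels from 'data'
`chars` takes the values: "" → "d" → "dt"

Answer: "dt"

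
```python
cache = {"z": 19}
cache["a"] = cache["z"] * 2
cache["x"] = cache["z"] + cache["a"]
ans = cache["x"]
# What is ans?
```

Trace:
`cache = {"z": 19}` → cache = {'z': 19}
`cache["a"] = cache["z"] * 2` → cache = {'z': 19, 'a': 38}
`cache["x"] = cache["z"] + cache["a"]` → cache = {'z': 19, 'a': 38, 'x': 57}
`ans = cache["x"]` → ans = 57
So ans = 57

Answer: 57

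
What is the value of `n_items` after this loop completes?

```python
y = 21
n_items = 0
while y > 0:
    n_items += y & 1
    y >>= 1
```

Count set bits in 21 (binary: 0b10101)
`n_items` takes the values: 0 → 1 → 2 → 3

Answer: 3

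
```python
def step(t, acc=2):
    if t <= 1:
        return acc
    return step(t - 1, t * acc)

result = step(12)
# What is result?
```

Accumulator trace (n, acc): (12, 2) -> (11, 24) -> (10, 264) -> (9, 2640) -> (8, 23760) -> (7, 190080) -> (6, 1330560) -> (5, 7983360) -> (4, 39916800) -> (3, 159667200) -> (2, 479001600) -> (1, 958003200) -> return 958003200

Answer: 958003200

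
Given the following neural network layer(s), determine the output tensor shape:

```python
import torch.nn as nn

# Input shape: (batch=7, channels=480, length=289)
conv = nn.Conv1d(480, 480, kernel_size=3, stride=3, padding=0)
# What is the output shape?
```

Input: (7, 480, 289) -> Output: (7, 480, 96)

Answer: (7, 480, 96)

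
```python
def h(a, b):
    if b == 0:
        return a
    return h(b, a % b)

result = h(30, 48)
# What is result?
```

h(30, 48) -> h(48, 30) -> h(30, 18) -> h(18, 12) -> h(12, 6) -> h(6, 0) -> 6

Answer: 6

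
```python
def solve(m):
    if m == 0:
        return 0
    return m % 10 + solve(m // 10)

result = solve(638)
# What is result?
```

Sum of digits of 638: 8 + 3 + 6 = 17

Answer: 17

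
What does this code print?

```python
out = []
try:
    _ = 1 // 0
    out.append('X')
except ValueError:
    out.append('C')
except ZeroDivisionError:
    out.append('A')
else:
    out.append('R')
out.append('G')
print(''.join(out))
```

Execution trace: 'A' (except ZeroDivisionError) → 'G' (after the try/except). Output: AG

Answer: AG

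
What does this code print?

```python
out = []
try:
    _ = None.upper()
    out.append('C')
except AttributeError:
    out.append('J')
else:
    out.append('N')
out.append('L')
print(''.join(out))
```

Execution trace: 'J' (except AttributeError) → 'L' (after the try/except). Output: JL

Answer: JL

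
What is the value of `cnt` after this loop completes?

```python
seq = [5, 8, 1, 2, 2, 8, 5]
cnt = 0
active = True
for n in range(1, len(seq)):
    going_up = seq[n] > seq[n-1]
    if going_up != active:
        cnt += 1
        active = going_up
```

Count direction changes in [5, 8, 1, 2, 2, 8, 5]
`cnt` takes the values: 0 → 1 → 2 → 3 → 4 → 5

Answer: 5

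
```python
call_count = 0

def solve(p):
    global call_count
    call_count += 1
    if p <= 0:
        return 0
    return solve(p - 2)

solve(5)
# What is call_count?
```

Linear recursion stepping by 2: 4 calls from p=5 down to ≤0.

Answer: 4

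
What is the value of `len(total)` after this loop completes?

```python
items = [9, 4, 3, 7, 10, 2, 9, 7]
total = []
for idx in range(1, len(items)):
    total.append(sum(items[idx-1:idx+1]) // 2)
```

Number of 2-element averages
`total` takes the values: [] → [6] → [6, 3] → [6, 3, 5] → [6, 3, 5, 8] → [6, 3, 5, 8, 6] → [6, 3, 5, 8, 6, 5] → [6, 3, 5, 8, 6, 5, 8]
So `len(total)` = 7

Answer: 7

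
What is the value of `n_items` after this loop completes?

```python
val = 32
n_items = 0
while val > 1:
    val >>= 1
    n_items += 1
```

Count right shifts until 1
`n_items` takes the values: 0 → 1 → 2 → 3 → 4 → 5

Answer: 5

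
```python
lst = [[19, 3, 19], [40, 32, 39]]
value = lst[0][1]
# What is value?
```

Trace:
`lst = [[19, 3, 19], [40, 32, 39]]` → lst = [[19, 3, 19], [40, 32, 39]]
`value = lst[0][1]` → value = 3
So value = 3

Answer: 3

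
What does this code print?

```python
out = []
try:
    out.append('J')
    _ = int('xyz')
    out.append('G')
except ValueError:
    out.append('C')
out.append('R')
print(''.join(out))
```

Execution trace: 'J' (try body) → 'C' (except ValueError) → 'R' (after the try/except). Output: JCR

Answer: JCR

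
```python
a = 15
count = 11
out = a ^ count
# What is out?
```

Trace:
`a = 15` → a = 15
`count = 11` → count = 11
`out = a ^ count` → out = 4
So out = 4

Answer: 4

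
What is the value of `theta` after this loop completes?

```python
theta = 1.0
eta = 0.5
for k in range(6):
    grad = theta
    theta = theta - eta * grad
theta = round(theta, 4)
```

Gradient descent: w = 1.0 * (1 - 0.5)^6
`theta` takes the values: 1.0 → 0.5 → 0.25 → 0.125 → 0.0625 → 0.03125 → 0.015625 → 0.0156

Answer: 0.0156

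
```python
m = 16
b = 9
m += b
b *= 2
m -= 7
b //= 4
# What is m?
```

Trace:
`m = 16` → m = 16
`b = 9` → b = 9
`m += b` → m = 25
`b *= 2` → b = 18
`m -= 7` → m = 18
`b //= 4` → b = 4
So m = 18

Answer: 18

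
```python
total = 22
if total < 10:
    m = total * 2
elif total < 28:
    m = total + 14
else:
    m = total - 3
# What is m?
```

Trace:
`total = 22` → total = 22
`if total < 10: ...` → total < 10 is False, total < 28 is True → m = 36
So m = 36

Answer: 36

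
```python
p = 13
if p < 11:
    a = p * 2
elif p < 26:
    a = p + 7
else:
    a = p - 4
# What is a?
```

Trace:
`p = 13` → p = 13
`if p < 11: ...` → p < 11 is False, p < 26 is True → a = 20
So a = 20

Answer: 20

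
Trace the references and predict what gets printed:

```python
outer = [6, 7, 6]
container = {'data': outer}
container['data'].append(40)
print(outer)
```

Key concept: dict holds reference to list.
Step by step:
`outer = [6, 7, 6]` → outer = [6, 7, 6]
`container = {'data': outer}` → container = {'data': [6, 7, 6]}
`container['data'].append(40)` → outer = [6, 7, 6, 40]; container = {'data': [6, 7, 6, 40]}
`print(outer)` → prints [6, 7, 6, 40]

Answer: [6, 7, 6, 40]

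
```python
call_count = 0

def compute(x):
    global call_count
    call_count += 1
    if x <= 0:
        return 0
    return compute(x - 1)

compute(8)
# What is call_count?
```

Linear recursion stepping by 1: 9 calls from x=8 down to ≤0.

Answer: 9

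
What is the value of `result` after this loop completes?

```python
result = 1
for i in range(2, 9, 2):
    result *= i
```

Product of even numbers 2 to 8
`result` takes the values: 1 → 2 → 8 → 48 → 384

Answer: 384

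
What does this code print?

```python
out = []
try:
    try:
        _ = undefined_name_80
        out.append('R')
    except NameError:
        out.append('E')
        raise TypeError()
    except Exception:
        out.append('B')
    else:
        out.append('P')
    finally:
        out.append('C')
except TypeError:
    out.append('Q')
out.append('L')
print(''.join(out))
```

Execution trace: 'E' (inner except NameError) → 'C' (inner finally) → 'Q' (outer except TypeError) → 'L' (after the try/except). Output: ECQL

Answer: ECQL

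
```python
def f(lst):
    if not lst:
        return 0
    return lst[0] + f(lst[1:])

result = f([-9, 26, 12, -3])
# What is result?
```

(-9) + 26 + 12 + (-3) + 0 = 26

Answer: 26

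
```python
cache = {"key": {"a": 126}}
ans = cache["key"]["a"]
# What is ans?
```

Trace:
`cache = {"key": {"a": 126}}` → cache = {'key': {'a': 126}}
`ans = cache["key"]["a"]` → ans = 126
So ans = 126

Answer: 126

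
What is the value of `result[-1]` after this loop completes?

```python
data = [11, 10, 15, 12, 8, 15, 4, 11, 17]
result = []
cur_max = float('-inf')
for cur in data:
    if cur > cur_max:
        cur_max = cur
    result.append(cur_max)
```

Running max ends at 17
`result` takes the values: [] → [11] → [11, 11] → [11, 11, 15] → [11, 11, 15, 15] → [11, 11, 15, 15, 15] → [11, 11, 15, 15, 15, 15] → [11, 11, 15, 15, 15, 15, 15] → [11, 11, 15, 15, 15, 15, 15, 15] → [11, 11, 15, 15, 15, 15, 15, 15, 17]
So `result[-1]` = 17

Answer: 17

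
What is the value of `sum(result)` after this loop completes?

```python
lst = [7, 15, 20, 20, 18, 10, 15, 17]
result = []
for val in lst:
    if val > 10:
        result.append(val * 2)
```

Sum of doubled values > 10
`result` takes the values: [] → [30] → [30, 40] → [30, 40, 40] → [30, 40, 40, 36] → [30, 40, 40, 36, 30] → [30, 40, 40, 36, 30, 34]
So `sum(result)` = 210

Answer: 210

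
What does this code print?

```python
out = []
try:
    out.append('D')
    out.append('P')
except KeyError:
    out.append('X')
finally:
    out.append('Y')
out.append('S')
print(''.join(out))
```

Execution trace: 'D' (try body) → 'P' (try body, no exception) → 'Y' (finally) → 'S' (after the try/except). Output: DPYS

Answer: DPYS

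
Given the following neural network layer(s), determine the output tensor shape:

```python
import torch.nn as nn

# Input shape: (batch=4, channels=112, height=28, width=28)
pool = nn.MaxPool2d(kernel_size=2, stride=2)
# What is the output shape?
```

Input: (4, 112, 28, 28) -> Output: (4, 112, 14, 14)

Answer: (4, 112, 14, 14)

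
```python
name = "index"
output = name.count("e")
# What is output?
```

Trace:
`name = "index"` → name = 'index'
`output = name.count("e")` → output = 1
So output = 1

Answer: 1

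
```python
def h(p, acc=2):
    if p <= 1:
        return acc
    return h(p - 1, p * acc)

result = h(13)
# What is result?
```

Accumulator trace (n, acc): (13, 2) -> (12, 26) -> (11, 312) -> (10, 3432) -> (9, 34320) -> (8, 308880) -> (7, 2471040) -> (6, 17297280) -> (5, 103783680) -> (4, 518918400) -> (3, 2075673600) -> (2, 6227020800) -> (1, 12454041600) -> return 12454041600

Answer: 12454041600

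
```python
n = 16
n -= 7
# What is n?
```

Trace:
`n = 16` → n = 16
`n -= 7` → n = 9
So n = 9

Answer: 9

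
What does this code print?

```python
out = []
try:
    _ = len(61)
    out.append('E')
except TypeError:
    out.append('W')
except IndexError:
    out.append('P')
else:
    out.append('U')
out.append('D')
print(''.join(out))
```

Execution trace: 'W' (except TypeError) → 'D' (after the try/except). Output: WD

Answer: WD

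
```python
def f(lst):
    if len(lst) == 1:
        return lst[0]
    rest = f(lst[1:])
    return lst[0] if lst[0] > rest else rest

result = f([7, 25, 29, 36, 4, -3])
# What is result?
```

Recursive max over [7, 25, 29, 36, 4, -3] = 36

Answer: 36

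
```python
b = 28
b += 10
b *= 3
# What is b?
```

Trace:
`b = 28` → b = 28
`b += 10` → b = 38
`b *= 3` → b = 114
So b = 114

Answer: 114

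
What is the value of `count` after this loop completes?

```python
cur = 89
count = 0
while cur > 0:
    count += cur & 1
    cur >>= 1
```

Count set bits in 89 (binary: 0b1011001)
`count` takes the values: 0 → 1 → 2 → 3 → 4

Answer: 4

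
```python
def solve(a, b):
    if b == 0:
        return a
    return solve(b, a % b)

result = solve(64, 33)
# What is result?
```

solve(64, 33) -> solve(33, 31) -> solve(31, 2) -> solve(2, 1) -> solve(1, 0) -> 1

Answer: 1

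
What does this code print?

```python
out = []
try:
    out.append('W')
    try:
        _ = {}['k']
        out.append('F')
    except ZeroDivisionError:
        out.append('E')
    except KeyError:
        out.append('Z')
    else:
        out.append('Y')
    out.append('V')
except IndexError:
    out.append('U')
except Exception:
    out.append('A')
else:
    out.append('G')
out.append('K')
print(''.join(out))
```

Execution trace: 'W' (try body) → 'Z' (inner except KeyError) → 'V' (try body, no exception) → 'G' (else) → 'K' (after the try/except). Output: WZVGK

Answer: WZVGK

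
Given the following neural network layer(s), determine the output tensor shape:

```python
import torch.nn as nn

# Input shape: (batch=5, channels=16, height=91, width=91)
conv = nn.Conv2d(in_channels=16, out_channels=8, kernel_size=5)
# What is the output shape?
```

Input: (5, 16, 91, 91) -> Output: (5, 8, 87, 87)

Answer: (5, 8, 87, 87)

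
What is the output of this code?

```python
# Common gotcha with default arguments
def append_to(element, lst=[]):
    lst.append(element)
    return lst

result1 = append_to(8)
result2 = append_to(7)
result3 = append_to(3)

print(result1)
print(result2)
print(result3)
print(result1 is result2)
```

Key concept: mutable default argument gotcha.
Step by step:
`result1 = append_to(8)` → result1 = [8]
`result2 = append_to(7)` → result1 = [8, 7] (same object as result2); result2 = [8, 7] (same object as result1)
`result3 = append_to(3)` → result1 = [8, 7, 3] (same object as result2, result3); result2 = [8, 7, 3] (same object as result1, result3); result3 = [8, 7, 3] (same object as result1, result2)
`print(result1)` → prints [8, 7, 3]
`print(result2)` → prints [8, 7, 3]
`print(result3)` → prints [8, 7, 3]
`print(result1 is result2)` → prints True

Answer:
[8, 7, 3]
[8, 7, 3]
[8, 7, 3]
True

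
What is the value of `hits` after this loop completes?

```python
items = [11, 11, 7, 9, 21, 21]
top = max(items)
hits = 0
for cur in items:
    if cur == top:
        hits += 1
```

Count of max value 21 in [11, 11, 7, 9, 21, 21]
`hits` takes the values: 0 → 1 → 2

Answer: 2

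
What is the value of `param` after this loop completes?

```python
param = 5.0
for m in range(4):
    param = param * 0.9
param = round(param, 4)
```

Exponential decay: 5.0 * 0.9^4
`param` takes the values: 5.0 → 4.5 → 4.05 → 3.645 → 3.2805

Answer: 3.2805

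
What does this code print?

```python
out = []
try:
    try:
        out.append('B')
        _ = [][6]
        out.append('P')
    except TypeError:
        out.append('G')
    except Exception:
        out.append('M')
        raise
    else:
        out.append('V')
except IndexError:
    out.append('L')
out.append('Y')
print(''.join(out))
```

Execution trace: 'B' (inner try body) → 'M' (inner except Exception) → 'L' (outer except IndexError) → 'Y' (after the try/except). Output: BMLY

Answer: BMLY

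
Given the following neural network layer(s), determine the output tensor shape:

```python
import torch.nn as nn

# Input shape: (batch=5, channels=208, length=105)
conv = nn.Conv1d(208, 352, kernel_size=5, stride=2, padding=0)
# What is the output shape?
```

Input: (5, 208, 105) -> Output: (5, 352, 51)

Answer: (5, 352, 51)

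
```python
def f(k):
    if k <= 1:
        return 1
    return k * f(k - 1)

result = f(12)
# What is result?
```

f(12) = 12 * 11 * 10 * 9 * 8 * 7 * 6 * 5 * 4 * 3 * 2 * 1 = 479001600

Answer: 479001600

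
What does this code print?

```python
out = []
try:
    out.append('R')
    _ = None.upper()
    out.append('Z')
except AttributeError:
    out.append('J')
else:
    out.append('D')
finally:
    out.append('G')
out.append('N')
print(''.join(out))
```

Execution trace: 'R' (try body) → 'J' (except AttributeError) → 'G' (finally) → 'N' (after the try/except). Output: RJGN

Answer: RJGN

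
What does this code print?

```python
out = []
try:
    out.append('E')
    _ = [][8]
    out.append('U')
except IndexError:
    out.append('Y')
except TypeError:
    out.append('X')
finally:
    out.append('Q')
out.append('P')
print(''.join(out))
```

Execution trace: 'E' (try body) → 'Y' (except IndexError) → 'Q' (finally) → 'P' (after the try/except). Output: EYQP

Answer: EYQP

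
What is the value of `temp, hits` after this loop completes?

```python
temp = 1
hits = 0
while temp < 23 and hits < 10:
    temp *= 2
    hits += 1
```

Double until >= 23 or 10 iterations
`temp, hits` takes the values: (1, 0) → (2, 0) → (2, 1) → (4, 1) → (4, 2) → (8, 2) → (8, 3) → (16, 3) → (16, 4) → (32, 4) → (32, 5)

Answer: 32, 5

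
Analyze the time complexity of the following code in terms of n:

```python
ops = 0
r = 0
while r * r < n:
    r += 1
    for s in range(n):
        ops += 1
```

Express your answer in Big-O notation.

Each loop level contributes: √n × n. Multiplying the contributions gives O(n√n).

Answer: O(n√n)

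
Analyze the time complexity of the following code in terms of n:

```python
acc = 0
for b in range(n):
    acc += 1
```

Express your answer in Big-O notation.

Each loop level contributes: n. Multiplying the contributions gives O(n).

Answer: O(n)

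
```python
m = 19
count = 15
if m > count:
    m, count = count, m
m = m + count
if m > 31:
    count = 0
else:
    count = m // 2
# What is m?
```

Trace:
`m = 19` → m = 19
`count = 15` → count = 15
`if m > count: ...` → m > count is True → m = 15; count = 19
`m = m + count` → m = 34
`if m > 31: ...` → m > 31 is True → count = 0
So m = 34

Answer: 34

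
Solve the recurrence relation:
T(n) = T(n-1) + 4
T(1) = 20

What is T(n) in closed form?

Unrolling: T(n) = T(1) + 4·(n-1) = 20 + 4(n-1) = 4n + 16.

Answer: T(n) = 4n + 16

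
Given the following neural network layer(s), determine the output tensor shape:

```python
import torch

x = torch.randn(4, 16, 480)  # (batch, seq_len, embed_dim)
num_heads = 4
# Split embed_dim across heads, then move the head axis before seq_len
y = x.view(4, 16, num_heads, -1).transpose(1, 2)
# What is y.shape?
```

Input: (4, 16, 480) -> head_dim = 480 // 4 = 120; after view: (4, 16, 4, 120) -> after transpose(1, 2): (4, 4, 16, 120) -> Output: (4, 4, 16, 120)

Answer: (4, 4, 16, 120)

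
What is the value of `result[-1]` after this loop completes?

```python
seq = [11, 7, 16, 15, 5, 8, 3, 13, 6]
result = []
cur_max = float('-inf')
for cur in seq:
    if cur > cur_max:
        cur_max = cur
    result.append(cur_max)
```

Running max ends at 16
`result` takes the values: [] → [11] → [11, 11] → [11, 11, 16] → [11, 11, 16, 16] → [11, 11, 16, 16, 16] → [11, 11, 16, 16, 16, 16] → [11, 11, 16, 16, 16, 16, 16] → [11, 11, 16, 16, 16, 16, 16, 16] → [11, 11, 16, 16, 16, 16, 16, 16, 16]
So `result[-1]` = 16

Answer: 16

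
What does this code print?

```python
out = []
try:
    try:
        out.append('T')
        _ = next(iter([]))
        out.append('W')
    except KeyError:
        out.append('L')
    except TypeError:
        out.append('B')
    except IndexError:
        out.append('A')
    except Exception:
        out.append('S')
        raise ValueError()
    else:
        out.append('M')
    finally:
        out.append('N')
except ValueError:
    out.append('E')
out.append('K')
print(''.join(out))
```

Execution trace: 'T' (inner try body) → 'S' (inner except Exception) → 'N' (inner finally) → 'E' (outer except ValueError) → 'K' (after the try/except). Output: TSNEK

Answer: TSNEK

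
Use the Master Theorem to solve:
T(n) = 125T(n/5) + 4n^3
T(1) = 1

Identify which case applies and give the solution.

a=125, b=5, f(n)=4n^3. log_5(125) = 3. Since c=3 = 3, Case 2 applies: T(n) = Θ(n^log_b(a) · log n) = O(n^3 log n).

Answer: O(n^3 log n) - Case 2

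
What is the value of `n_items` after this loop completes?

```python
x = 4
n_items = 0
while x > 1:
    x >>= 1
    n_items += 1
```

Count right shifts until 1
`n_items` takes the values: 0 → 1 → 2

Answer: 2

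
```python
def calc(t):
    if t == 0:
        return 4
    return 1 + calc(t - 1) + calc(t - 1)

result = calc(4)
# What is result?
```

calc(t) = 1 + 2·calc(t-1), calc(0)=4. Closed form: (4+1)·2^4 - 1 = 79.

Answer: 79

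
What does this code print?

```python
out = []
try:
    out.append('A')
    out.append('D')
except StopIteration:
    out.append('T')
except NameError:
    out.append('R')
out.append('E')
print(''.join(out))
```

Execution trace: 'A' (try body) → 'D' (try body, no exception) → 'E' (after the try/except). Output: ADE

Answer: ADE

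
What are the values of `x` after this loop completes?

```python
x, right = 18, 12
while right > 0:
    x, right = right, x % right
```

GCD of 18 and 12
`x` takes the values: 18 → 12 → 6

Answer: 6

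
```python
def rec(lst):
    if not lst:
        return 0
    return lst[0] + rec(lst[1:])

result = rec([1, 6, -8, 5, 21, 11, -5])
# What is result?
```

1 + 6 + (-8) + 5 + 21 + 11 + (-5) + 0 = 31

Answer: 31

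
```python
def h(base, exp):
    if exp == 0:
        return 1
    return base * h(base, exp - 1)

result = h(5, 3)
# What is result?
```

h(5, 3) = 5 * 5 * 5 = 125

Answer: 125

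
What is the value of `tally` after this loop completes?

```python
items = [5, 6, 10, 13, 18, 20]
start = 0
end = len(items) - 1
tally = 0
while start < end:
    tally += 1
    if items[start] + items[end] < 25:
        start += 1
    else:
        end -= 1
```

Steps to find pair summing to 25
`tally` takes the values: 0 → 1 → 2 → 3 → 4 → 5

Answer: 5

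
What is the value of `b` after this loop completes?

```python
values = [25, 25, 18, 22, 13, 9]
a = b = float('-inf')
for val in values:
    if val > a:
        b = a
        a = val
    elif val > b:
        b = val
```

Second largest (with repeats) in [25, 25, 18, 22, 13, 9]
`b` takes the values: -inf → 25

Answer: 25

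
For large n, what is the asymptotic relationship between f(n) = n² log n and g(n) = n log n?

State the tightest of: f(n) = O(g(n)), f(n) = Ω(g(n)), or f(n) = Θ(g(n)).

n² log n vs n log n: f(n) = Ω(g(n)) but not O(g(n)) — n² log n grows strictly faster than n log n.

Answer: f(n) = Ω(g(n)) but not O(g(n)) — n² log n grows strictly faster than n log n.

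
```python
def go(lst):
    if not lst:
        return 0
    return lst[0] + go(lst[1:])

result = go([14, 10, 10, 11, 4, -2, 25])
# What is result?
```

14 + 10 + 10 + 11 + 4 + (-2) + 25 + 0 = 72

Answer: 72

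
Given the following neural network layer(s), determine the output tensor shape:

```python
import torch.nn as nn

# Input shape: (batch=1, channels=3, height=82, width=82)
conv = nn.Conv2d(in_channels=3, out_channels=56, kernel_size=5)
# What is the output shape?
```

Input: (1, 3, 82, 82) -> Output: (1, 56, 78, 78)

Answer: (1, 56, 78, 78)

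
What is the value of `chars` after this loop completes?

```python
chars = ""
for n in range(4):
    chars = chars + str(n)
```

Concatenate digits 0 to 3
`chars` takes the values: "" → "0" → "01" → "012" → "0123"

Answer: "0123"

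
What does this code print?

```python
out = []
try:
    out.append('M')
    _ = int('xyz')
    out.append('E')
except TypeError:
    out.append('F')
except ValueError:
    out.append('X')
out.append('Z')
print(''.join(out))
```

Execution trace: 'M' (try body) → 'X' (except ValueError) → 'Z' (after the try/except). Output: MXZ

Answer: MXZ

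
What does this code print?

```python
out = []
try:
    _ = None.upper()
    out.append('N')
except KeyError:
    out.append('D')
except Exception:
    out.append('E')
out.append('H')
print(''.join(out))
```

Execution trace: 'E' (except Exception) → 'H' (after the try/except). Output: EH

Answer: EH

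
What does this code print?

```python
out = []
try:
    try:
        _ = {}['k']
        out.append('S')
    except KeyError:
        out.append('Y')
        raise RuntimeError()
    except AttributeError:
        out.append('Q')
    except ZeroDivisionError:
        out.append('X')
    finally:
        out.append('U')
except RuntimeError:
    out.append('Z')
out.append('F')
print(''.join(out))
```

Execution trace: 'Y' (inner except KeyError) → 'U' (inner finally) → 'Z' (outer except RuntimeError) → 'F' (after the try/except). Output: YUZF

Answer: YUZF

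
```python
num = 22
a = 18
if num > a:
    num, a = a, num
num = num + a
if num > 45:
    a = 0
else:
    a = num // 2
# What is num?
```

Trace:
`num = 22` → num = 22
`a = 18` → a = 18
`if num > a: ...` → num > a is True → num = 18; a = 22
`num = num + a` → num = 40
`if num > 45: ...` → num > 45 is False, take else branch → a = 20
So num = 40

Answer: 40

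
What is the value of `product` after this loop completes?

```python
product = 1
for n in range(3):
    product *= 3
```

3^3 = 27
`product` takes the values: 1 → 3 → 9 → 27

Answer: 27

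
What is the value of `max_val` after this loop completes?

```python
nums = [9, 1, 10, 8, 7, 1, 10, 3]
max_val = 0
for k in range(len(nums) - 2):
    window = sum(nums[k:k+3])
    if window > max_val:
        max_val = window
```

Max sum of 3-element window in [9, 1, 10, 8, 7, 1, 10, 3]
`max_val` takes the values: 0 → 20 → 25

Answer: 25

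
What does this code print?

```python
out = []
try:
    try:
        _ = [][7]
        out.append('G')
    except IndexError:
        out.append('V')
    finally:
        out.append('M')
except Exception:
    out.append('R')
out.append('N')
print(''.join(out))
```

Execution trace: 'V' (inner except IndexError) → 'M' (inner finally) → 'N' (after the try/except). Output: VMN

Answer: VMN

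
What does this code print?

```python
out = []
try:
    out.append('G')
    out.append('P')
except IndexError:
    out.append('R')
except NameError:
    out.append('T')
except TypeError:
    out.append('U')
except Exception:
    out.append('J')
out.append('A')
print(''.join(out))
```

Execution trace: 'G' (try body) → 'P' (try body, no exception) → 'A' (after the try/except). Output: GPA

Answer: GPA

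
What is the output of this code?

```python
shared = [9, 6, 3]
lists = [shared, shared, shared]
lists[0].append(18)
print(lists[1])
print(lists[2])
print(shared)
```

Key concept: list of same reference.
Step by step:
`shared = [9, 6, 3]` → shared = [9, 6, 3]
`lists = [shared, shared, shared]` → lists = [[9, 6, 3], [9, 6, 3], [9, 6, 3]]
`lists[0].append(18)` → shared = [9, 6, 3, 18]; lists = [[9, 6, 3, 18], [9, 6, 3, 18], [9, 6, 3, 18]]
`print(lists[1])` → prints [9, 6, 3, 18]
`print(lists[2])` → prints [9, 6, 3, 18]
`print(shared)` → prints [9, 6, 3, 18]

Answer:
[9, 6, 3, 18]
[9, 6, 3, 18]
[9, 6, 3, 18]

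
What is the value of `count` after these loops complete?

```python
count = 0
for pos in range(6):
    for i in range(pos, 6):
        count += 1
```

Upper triangle: 6 + 5 + ... + 1
`count` takes the values: 0 → 1 → 2 → 3 → 4 → 5 → 6 → 7 → 8 → 9 → 10 → 11 → 12 → 13 → 14 → 15 → 16 → 17 → 18 → 19 → 20 → 21

Answer: 21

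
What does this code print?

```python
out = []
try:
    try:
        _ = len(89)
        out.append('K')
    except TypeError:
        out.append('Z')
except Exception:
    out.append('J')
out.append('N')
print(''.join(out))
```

Execution trace: 'Z' (inner except TypeError) → 'N' (after the try/except). Output: ZN

Answer: ZN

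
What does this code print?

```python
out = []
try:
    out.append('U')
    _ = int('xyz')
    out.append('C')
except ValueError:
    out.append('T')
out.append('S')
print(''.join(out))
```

Execution trace: 'U' (try body) → 'T' (except ValueError) → 'S' (after the try/except). Output: UTS

Answer: UTS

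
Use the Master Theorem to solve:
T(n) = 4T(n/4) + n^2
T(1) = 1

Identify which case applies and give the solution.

a=4, b=4, f(n)=n^2. log_4(4) = 1. Since c=2 > 1 and the regularity condition holds (4(n/4)^2 = (4/4^2)n^2 with 4/4^2 < 1), Case 3 applies: T(n) = Θ(f(n)) = O(n^2).

Answer: O(n^2) - Case 3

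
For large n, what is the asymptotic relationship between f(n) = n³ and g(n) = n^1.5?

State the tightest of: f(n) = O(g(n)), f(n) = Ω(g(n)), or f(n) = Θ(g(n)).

n³ vs n^1.5: f(n) = Ω(g(n)) but not O(g(n)) — n³ grows strictly faster than n^1.5.

Answer: f(n) = Ω(g(n)) but not O(g(n)) — n³ grows strictly faster than n^1.5.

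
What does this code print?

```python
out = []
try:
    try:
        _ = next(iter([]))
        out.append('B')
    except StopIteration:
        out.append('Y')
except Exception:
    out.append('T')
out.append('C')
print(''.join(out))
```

Execution trace: 'Y' (inner except StopIteration) → 'C' (after the try/except). Output: YC

Answer: YC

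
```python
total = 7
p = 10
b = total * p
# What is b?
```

Trace:
`total = 7` → total = 7
`p = 10` → p = 10
`b = total * p` → b = 70
So b = 70

Answer: 70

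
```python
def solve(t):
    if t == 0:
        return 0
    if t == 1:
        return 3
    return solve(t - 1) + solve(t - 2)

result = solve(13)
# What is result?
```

Build up from base cases: solve(0)=0, solve(1)=3, solve(2)=3, solve(3)=6, solve(4)=9, solve(5)=15, solve(6)=24, ..., solve(13)=699

Answer: 699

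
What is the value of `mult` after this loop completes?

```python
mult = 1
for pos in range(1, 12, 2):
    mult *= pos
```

Product of 1, 3, 5, ... up to 11
`mult` takes the values: 1 → 3 → 15 → 105 → 945 → 10395

Answer: 10395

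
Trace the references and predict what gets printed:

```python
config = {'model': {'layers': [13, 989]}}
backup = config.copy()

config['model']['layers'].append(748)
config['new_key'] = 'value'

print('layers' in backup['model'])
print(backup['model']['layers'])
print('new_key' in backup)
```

Key concept: shallow copy gotcha with nested dict.
Step by step:
`config = {'model': {'layers': [13, 989]}}` → config = {'model': {'layers': [13, 989]}}
`backup = config.copy()` → backup = {'model': {'layers': [13, 989]}}
`config['model']['layers'].append(748)` → config = {'model': {'layers': [13, 989, 748]}}; backup = {'model': {'layers': [13, 989, 748]}}
`config['new_key'] = 'value'` → config = {'model': {'layers': [13, 989, 748]}, 'new_key': 'value'}
`print('layers' in backup['model'])` → prints True
`print(backup['model']['layers'])` → prints [13, 989, 748]
`print('new_key' in backup)` → prints False

Answer:
True
[13, 989, 748]
False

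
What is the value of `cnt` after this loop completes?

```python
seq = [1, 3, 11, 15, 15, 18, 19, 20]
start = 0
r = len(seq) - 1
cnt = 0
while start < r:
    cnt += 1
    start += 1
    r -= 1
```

Iterations until pointers meet (list length 8)
`cnt` takes the values: 0 → 1 → 2 → 3 → 4

Answer: 4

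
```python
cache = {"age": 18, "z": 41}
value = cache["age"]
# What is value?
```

Trace:
`cache = {"age": 18, "z": 41}` → cache = {'age': 18, 'z': 41}
`value = cache["age"]` → value = 18
So value = 18

Answer: 18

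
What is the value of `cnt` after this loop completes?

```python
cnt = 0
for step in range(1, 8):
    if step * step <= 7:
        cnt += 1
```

Count numbers where step² ≤ 7
`cnt` takes the values: 0 → 1 → 2

Answer: 2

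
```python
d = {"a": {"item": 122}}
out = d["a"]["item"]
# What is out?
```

Trace:
`d = {"a": {"item": 122}}` → d = {'a': {'item': 122}}
`out = d["a"]["item"]` → out = 122
So out = 122

Answer: 122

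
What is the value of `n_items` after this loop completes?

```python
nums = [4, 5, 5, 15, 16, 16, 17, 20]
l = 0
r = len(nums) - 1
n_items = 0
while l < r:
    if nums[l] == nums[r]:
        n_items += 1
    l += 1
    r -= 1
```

Count matching pairs from ends
`n_items` takes the values: 0

Answer: 0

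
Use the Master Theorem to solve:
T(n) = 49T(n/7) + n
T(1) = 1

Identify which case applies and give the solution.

a=49, b=7, f(n)=n. log_7(49) = 2. Since c=1 < 2, Case 1 applies: T(n) = Θ(n^log_b(a)) = O(n^2).

Answer: O(n^2) - Case 1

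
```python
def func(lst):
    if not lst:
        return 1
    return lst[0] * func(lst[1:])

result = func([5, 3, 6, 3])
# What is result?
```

Product over [5, 3, 6, 3] = 5 * 3 * 6 * 3 = 270

Answer: 270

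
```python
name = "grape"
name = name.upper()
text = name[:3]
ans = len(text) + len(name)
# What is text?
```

Trace:
`name = "grape"` → name = 'grape'
`name = name.upper()` → name = 'GRAPE'
`text = name[:3]` → text = 'GRA'
`ans = len(text) + len(name)` → ans = 8
So text = 'GRA'

Answer: 'GRA'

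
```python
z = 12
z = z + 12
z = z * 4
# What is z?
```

Trace:
`z = 12` → z = 12
`z = z + 12` → z = 24
`z = z * 4` → z = 96
So z = 96

Answer: 96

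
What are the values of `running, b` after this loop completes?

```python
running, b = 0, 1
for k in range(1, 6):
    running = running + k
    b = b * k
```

Sum and factorial of 1 to 5
`running, b` takes the values: (0, 1) → (1, 1) → (3, 1) → (3, 2) → (6, 2) → (6, 6) → (10, 6) → (10, 24) → (15, 24) → (15, 120)

Answer: 15, 120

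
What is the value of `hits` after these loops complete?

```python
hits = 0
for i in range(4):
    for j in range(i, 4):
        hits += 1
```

Upper triangle: 4 + 3 + ... + 1
`hits` takes the values: 0 → 1 → 2 → 3 → 4 → 5 → 6 → 7 → 8 → 9 → 10

Answer: 10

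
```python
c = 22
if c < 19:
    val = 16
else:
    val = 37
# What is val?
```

Trace:
`c = 22` → c = 22
`if c < 19: ...` → c < 19 is False, take else branch → val = 37
So val = 37

Answer: 37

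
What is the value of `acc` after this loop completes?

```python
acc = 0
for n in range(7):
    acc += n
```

Sum of 0 to 6 = 21
`acc` takes the values: 0 → 1 → 3 → 6 → 10 → 15 → 21

Answer: 21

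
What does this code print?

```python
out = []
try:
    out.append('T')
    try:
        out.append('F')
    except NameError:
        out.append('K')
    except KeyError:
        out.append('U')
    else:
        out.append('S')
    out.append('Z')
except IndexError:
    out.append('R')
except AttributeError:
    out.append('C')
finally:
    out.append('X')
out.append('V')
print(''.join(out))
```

Execution trace: 'T' (try body) → 'F' (inner try body, no exception) → 'S' (inner else) → 'Z' (try body, no exception) → 'X' (finally) → 'V' (after the try/except). Output: TFSZXV

Answer: TFSZXV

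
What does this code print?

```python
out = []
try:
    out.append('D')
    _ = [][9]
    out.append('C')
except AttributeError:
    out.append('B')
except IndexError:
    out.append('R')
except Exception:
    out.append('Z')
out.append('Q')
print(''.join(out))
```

Execution trace: 'D' (try body) → 'R' (except IndexError) → 'Q' (after the try/except). Output: DRQ

Answer: DRQ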